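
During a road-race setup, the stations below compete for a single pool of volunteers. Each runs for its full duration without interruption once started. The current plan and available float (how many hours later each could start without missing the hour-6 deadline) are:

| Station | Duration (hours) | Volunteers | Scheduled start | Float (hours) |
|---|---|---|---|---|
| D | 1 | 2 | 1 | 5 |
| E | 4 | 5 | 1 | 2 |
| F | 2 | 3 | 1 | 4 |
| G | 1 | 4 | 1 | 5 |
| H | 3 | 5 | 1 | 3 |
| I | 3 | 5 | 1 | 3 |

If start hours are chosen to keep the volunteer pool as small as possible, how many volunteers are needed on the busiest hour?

Early-start (D@1, E@1, F@1, G@1, H@1, I@1) gives peak 24: h1:24  h2:18  h3:15  h4:5  h5:0  h6:0.
Shift F→5, G→5, I→4.
Schedule D@1, E@1, F@5, G@5, H@1, I@4: h1:12  h2:10  h3:10  h4:10  h5:12  h6:8 — peak 12.

12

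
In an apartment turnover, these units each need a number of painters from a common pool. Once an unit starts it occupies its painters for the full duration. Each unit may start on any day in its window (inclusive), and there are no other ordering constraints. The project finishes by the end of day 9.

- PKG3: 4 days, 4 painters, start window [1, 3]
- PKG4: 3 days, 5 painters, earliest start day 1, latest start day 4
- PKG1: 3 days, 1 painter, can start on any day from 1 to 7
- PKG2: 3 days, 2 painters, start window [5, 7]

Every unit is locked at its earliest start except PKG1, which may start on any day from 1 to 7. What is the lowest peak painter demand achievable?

9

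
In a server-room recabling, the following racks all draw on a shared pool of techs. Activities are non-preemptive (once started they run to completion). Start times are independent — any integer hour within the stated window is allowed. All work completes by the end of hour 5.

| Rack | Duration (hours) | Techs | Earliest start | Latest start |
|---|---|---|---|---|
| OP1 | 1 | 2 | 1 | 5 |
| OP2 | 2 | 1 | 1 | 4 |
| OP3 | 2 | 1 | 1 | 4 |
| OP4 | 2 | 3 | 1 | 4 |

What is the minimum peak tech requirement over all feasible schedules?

3

Early-start (OP1@1, OP2@1, OP3@1, OP4@1) gives peak 7: h1:7  h2:5  h3:0  h4:0  h5:0.
Shift OP3→2, OP4→4.
Schedule OP1@1, OP2@1, OP3@2, OP4@4: h1:3  h2:2  h3:1  h4:3  h5:3 — peak 3.
Total tech-hours = 12 over 5 hours ⇒ peak ≥ ⌈12/5⌉ = 3, so 3 is optimal.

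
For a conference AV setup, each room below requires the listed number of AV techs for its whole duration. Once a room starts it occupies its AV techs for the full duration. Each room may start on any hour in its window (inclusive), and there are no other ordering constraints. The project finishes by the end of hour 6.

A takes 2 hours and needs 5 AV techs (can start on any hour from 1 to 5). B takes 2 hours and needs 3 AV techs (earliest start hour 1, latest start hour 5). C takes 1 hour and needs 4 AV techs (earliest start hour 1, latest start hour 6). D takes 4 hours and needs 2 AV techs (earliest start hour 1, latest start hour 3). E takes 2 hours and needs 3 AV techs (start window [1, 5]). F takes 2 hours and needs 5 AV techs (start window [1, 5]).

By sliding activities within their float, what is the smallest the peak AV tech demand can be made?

9

Early-start (A@1, B@1, C@1, D@1, E@1, F@1) gives peak 22: h1:22  h2:18  h3:2  h4:2  h5:0  h6:0.
Shift C→3, D→3, E→3, F→5.
Schedule A@1, B@1, C@3, D@3, E@3, F@5: h1:8  h2:8  h3:9  h4:5  h5:7  h6:7 — peak 9.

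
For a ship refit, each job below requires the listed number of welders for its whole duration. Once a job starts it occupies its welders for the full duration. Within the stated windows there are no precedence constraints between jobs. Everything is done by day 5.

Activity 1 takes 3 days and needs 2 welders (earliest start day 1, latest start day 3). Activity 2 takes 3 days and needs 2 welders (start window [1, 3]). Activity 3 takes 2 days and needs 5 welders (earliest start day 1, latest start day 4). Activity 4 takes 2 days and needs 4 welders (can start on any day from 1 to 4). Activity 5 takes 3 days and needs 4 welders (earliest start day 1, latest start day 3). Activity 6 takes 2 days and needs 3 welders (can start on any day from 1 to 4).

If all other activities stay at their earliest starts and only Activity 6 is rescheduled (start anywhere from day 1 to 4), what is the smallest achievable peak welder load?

17

Activity 6@1: d1:20  d2:20  d3:8  d4:0  d5:0 → peak 20
Activity 6@2: d1:17  d2:20  d3:11  d4:0  d5:0 → peak 20
Activity 6@3: d1:17  d2:17  d3:11  d4:3  d5:0 → peak 17
Activity 6@4: d1:17  d2:17  d3:8  d4:3  d5:3 → peak 17
Best is Activity 6@3, peak 17.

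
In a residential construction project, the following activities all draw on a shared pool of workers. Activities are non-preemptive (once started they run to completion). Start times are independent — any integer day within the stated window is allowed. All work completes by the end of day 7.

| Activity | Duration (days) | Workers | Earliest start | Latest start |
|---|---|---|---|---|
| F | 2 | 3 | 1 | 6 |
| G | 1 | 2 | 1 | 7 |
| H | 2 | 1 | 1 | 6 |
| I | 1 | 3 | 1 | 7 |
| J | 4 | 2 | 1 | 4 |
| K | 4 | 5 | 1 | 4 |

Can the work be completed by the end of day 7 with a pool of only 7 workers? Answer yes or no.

Schedule F@1, G@1, H@1, I@2, J@3, K@3: d1:6  d2:7  d3:7  d4:7  d5:7  d6:7  d7:0 — peak 7 ≤ 7.

yes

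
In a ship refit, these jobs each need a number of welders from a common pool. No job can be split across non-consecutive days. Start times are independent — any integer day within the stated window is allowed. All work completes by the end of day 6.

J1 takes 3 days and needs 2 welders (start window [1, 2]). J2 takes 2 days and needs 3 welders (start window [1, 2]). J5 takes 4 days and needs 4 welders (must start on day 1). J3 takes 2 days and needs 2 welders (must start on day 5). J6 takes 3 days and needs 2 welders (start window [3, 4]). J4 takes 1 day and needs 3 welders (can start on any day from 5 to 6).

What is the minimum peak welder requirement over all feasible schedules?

Schedule J1@1, J2@1, J5@1, J3@5, J6@3, J4@5: d1:9  d2:9  d3:8  d4:6  d5:7  d6:2 — peak 9.
No arrangement of the 16 feasible schedules does better.

9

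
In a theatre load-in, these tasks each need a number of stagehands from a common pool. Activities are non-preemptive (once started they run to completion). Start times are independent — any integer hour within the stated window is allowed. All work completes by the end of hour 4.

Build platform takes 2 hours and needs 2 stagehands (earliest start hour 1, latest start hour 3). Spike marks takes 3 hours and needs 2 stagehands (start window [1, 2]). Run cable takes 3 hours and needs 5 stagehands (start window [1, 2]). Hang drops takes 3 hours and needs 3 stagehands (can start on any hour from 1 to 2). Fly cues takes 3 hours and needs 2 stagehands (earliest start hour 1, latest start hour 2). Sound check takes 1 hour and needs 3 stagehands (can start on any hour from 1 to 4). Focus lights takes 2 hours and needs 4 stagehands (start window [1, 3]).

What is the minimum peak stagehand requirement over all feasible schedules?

16

Early-start (Build platform@1, Spike marks@1, Run cable@1, Hang drops@1, Fly cues@1, Sound check@1, Focus lights@1) gives peak 21: h1:21  h2:18  h3:12  h4:0.
Shift Sound check→4, Focus lights→3.
Schedule Build platform@1, Spike marks@1, Run cable@1, Hang drops@1, Fly cues@1, Sound check@4, Focus lights@3: h1:14  h2:14  h3:16  h4:7 — peak 16.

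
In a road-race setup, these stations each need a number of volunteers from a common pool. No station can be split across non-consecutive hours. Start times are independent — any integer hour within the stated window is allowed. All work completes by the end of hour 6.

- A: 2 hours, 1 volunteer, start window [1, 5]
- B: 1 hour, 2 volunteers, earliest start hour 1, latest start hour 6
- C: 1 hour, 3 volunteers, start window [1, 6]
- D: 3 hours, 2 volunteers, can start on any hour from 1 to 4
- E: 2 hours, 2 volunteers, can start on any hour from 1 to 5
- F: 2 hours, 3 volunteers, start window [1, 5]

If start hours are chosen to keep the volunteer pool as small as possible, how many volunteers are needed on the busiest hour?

Early-start (A@1, B@1, C@1, D@1, E@1, F@1) gives peak 13: h1:13  h2:8  h3:2  h4:0  h5:0  h6:0.
Shift B→3, C→6, D→3, E→4.
Schedule A@1, B@3, C@6, D@3, E@4, F@1: h1:4  h2:4  h3:4  h4:4  h5:4  h6:3 — peak 4.
Total volunteer-hours = 23 over 6 hours ⇒ peak ≥ ⌈23/6⌉ = 4, so 4 is optimal.

4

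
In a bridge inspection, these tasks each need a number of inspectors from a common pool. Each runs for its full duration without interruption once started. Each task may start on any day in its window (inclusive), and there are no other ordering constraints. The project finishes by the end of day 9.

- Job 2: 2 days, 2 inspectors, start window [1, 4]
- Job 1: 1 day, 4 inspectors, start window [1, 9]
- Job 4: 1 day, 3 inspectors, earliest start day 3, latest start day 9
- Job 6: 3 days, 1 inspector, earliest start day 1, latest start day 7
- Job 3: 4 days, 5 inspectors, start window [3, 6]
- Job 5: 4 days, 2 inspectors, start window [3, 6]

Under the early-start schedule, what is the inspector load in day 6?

7

At early start, day 6 has: Job 3, Job 5.
Demand: 5 + 2 = 7.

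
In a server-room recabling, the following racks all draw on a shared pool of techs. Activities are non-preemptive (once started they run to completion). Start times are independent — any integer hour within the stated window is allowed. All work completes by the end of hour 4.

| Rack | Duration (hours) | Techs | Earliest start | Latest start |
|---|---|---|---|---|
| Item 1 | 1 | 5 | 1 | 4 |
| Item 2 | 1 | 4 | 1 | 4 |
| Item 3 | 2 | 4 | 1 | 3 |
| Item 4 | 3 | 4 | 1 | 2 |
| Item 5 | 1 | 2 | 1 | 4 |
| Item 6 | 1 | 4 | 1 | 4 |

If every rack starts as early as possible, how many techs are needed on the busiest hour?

Early-start schedule: Item 1@1, Item 2@1, Item 3@1, Item 4@1, Item 5@1, Item 6@1.
Load per hour: hour 1: 23, hour 2: 8, hour 3: 4, hour 4: 0.
Peak is 23.

23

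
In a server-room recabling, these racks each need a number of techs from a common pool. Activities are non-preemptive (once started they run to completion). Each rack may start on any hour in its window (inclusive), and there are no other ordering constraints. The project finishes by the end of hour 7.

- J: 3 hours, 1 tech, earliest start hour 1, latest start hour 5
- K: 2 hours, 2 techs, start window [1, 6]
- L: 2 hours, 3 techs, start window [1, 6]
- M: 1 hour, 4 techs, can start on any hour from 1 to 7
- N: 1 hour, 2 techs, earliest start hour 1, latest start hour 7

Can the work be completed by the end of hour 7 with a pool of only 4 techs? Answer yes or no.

yes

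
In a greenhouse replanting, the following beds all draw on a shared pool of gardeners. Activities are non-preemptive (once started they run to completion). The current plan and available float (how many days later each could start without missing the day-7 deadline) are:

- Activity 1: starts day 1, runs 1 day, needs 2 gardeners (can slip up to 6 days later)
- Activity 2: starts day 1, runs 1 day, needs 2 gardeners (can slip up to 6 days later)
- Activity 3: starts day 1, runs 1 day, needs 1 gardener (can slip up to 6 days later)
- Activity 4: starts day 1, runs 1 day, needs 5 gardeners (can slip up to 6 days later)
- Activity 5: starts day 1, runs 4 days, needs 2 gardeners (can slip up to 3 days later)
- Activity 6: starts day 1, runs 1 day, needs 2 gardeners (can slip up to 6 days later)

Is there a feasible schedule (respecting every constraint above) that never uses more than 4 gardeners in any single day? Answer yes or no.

no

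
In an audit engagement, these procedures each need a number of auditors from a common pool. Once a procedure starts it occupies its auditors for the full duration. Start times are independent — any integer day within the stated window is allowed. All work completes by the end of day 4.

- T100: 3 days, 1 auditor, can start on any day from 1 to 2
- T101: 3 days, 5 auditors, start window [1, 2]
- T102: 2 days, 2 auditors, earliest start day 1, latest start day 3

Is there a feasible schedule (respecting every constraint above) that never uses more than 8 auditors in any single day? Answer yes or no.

yes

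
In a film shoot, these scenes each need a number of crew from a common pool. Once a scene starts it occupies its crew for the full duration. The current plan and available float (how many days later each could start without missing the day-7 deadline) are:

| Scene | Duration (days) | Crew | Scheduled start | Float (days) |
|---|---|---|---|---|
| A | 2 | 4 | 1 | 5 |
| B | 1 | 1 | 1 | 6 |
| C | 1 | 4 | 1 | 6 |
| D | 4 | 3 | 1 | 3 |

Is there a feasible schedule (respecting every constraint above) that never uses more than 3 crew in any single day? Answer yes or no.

no

Total crew member-days = 25; over 7 days the average is 25/7 > 3, so some day must exceed 3.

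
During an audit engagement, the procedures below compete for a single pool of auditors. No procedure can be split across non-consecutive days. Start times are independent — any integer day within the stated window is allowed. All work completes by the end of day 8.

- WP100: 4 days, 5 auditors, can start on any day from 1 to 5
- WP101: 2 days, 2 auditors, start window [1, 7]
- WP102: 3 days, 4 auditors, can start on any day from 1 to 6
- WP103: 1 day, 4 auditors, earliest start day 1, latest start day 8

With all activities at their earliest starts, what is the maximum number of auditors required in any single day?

15

Early-start schedule: WP100@1, WP101@1, WP102@1, WP103@1.
Load per day: day 1: 15, day 2: 11, day 3: 9, day 4: 5, day 5: 0, day 6: 0, day 7: 0, day 8: 0.
Peak is 15.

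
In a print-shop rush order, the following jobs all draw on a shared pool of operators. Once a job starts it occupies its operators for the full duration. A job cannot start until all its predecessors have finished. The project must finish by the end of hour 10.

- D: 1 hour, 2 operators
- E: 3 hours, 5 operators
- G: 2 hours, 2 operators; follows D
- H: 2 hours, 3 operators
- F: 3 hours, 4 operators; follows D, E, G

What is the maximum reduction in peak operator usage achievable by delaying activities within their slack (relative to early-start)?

Early-start peak: h1:10  h2:10  h3:7  h4:4  h5:4  h6:4  h7:0  h8:0  h9:0  h10:0 ⇒ 10.
Leveled (D@1, E@2, G@5, H@5, F@7): h1:2  h2:5  h3:5  h4:5  h5:5  h6:5  h7:4  h8:4  h9:4  h10:0 ⇒ 5.
Reduction 10 − 5 = 5.

5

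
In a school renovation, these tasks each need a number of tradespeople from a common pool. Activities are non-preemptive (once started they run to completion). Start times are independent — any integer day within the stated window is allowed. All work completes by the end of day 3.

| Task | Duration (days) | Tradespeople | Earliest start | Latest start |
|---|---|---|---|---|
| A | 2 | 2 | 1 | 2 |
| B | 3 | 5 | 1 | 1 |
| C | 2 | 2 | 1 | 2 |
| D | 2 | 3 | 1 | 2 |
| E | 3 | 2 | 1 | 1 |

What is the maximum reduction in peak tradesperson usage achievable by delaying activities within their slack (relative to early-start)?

0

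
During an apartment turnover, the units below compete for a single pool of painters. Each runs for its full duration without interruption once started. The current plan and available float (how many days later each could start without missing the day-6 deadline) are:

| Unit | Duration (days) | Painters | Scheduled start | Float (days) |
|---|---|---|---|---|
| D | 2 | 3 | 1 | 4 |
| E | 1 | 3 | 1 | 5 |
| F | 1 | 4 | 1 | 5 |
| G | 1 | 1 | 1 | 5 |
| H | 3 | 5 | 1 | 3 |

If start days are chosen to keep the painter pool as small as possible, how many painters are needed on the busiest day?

6

Early-start (D@1, E@1, F@1, G@1, H@1) gives peak 16: d1:16  d2:8  d3:5  d4:0  d5:0  d6:0.
Shift F→3, G→2, H→4.
Schedule D@1, E@1, F@3, G@2, H@4: d1:6  d2:4  d3:4  d4:5  d5:5  d6:5 — peak 6.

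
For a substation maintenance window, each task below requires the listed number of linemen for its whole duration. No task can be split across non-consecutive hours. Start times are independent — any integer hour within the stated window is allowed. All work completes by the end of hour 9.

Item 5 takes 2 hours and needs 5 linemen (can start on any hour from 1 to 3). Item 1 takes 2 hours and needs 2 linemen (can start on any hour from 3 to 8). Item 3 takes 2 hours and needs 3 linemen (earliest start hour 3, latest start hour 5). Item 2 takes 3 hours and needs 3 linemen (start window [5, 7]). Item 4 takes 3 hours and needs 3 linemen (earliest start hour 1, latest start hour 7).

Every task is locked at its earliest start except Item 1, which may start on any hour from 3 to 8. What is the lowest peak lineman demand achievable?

Item 1@3: h1:8  h2:8  h3:8  h4:5  h5:3  h6:3  h7:3  h8:0  h9:0 → peak 8
Item 1@4: h1:8  h2:8  h3:6  h4:5  h5:5  h6:3  h7:3  h8:0  h9:0 → peak 8
Item 1@5: h1:8  h2:8  h3:6  h4:3  h5:5  h6:5  h7:3  h8:0  h9:0 → peak 8
Item 1@6: h1:8  h2:8  h3:6  h4:3  h5:3  h6:5  h7:5  h8:0  h9:0 → peak 8
Item 1@7: h1:8  h2:8  h3:6  h4:3  h5:3  h6:3  h7:5  h8:2  h9:0 → peak 8
Item 1@8: h1:8  h2:8  h3:6  h4:3  h5:3  h6:3  h7:3  h8:2  h9:2 → peak 8
Best is Item 1@3, peak 8.

8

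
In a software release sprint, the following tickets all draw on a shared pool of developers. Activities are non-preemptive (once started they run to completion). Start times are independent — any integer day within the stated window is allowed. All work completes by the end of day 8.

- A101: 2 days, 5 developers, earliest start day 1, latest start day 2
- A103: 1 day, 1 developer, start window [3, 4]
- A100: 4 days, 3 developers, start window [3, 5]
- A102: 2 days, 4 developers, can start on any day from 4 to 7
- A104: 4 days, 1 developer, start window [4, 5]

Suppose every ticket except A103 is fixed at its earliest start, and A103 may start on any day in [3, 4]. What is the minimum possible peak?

8

A103@3: d1:5  d2:5  d3:4  d4:8  d5:8  d6:4  d7:1  d8:0 → peak 8
A103@4: d1:5  d2:5  d3:3  d4:9  d5:8  d6:4  d7:1  d8:0 → peak 9
Best is A103@3, peak 8.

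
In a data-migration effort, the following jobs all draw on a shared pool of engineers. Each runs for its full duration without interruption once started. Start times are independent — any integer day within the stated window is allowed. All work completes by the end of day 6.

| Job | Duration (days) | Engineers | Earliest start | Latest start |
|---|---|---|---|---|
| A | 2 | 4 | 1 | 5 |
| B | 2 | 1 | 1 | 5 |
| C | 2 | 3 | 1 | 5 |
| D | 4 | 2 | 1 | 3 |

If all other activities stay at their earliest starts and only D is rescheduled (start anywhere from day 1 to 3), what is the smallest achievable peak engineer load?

D@1: d1:10  d2:10  d3:2  d4:2  d5:0  d6:0 → peak 10
D@2: d1:8  d2:10  d3:2  d4:2  d5:2  d6:0 → peak 10
D@3: d1:8  d2:8  d3:2  d4:2  d5:2  d6:2 → peak 8
Best is D@3, peak 8.

8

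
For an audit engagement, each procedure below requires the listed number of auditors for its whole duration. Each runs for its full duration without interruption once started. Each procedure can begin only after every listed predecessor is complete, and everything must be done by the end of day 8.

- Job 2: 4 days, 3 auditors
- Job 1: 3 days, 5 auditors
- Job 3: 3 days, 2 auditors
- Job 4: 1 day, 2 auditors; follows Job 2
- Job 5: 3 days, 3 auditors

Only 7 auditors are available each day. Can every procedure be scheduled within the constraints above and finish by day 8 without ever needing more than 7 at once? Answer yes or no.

yes

Schedule Job 2@1, Job 1@5, Job 3@4, Job 4@7, Job 5@1: d1:6  d2:6  d3:6  d4:5  d5:7  d6:7  d7:7  d8:0 — peak 7 ≤ 7.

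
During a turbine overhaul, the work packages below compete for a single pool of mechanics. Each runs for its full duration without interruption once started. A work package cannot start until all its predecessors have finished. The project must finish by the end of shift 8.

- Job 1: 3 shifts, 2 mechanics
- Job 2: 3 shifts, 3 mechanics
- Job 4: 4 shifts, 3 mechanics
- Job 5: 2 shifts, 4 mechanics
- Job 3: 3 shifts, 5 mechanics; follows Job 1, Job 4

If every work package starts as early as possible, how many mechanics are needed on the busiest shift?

12

Early-start schedule: Job 1@1, Job 2@1, Job 4@1, Job 5@1, Job 3@5.
Load per shift: shift 1: 12, shift 2: 12, shift 3: 8, shift 4: 3, shift 5: 5, shift 6: 5, shift 7: 5, shift 8: 0.
Peak is 12.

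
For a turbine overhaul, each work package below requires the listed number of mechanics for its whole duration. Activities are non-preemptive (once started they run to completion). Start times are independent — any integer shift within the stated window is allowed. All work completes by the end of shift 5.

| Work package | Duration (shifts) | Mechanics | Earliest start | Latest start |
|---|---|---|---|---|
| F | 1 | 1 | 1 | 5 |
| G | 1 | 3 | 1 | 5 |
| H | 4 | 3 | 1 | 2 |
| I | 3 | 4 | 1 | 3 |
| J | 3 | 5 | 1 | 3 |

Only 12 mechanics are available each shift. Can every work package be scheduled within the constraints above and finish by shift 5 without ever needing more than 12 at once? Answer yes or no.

yes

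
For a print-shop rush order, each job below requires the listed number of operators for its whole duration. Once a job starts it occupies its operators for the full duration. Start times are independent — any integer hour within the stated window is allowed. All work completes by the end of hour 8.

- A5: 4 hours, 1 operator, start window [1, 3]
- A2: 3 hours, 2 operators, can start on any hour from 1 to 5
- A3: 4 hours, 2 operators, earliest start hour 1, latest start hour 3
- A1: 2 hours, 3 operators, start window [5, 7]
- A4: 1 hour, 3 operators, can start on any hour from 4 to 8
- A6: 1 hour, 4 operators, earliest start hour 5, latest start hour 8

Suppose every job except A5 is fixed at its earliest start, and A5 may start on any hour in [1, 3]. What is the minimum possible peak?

A5@1: h1:5  h2:5  h3:5  h4:6  h5:7  h6:3  h7:0  h8:0 → peak 7
A5@2: h1:4  h2:5  h3:5  h4:6  h5:8  h6:3  h7:0  h8:0 → peak 8
A5@3: h1:4  h2:4  h3:5  h4:6  h5:8  h6:4  h7:0  h8:0 → peak 8
Best is A5@1, peak 7.

7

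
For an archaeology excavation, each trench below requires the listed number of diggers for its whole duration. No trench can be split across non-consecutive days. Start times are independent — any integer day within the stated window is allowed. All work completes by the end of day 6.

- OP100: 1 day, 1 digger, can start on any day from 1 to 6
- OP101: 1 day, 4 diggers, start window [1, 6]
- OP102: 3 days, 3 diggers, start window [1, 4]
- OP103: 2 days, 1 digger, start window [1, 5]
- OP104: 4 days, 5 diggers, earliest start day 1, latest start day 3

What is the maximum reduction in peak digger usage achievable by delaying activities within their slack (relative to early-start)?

6

Early-start peak: d1:14  d2:9  d3:8  d4:5  d5:0  d6:0 ⇒ 14.
Leveled (OP100@1, OP101@1, OP102@1, OP103@4, OP104@2): d1:8  d2:8  d3:8  d4:6  d5:6  d6:0 ⇒ 8.
Reduction 14 − 8 = 6.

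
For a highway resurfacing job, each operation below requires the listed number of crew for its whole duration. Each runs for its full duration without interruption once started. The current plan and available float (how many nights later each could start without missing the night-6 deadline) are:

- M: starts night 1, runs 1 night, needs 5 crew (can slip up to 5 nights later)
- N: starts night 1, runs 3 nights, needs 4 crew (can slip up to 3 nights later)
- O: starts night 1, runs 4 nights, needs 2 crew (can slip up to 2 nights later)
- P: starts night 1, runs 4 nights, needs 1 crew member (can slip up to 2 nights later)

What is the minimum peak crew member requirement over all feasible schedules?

Early-start (M@1, N@1, O@1, P@1) gives peak 12: n1:12  n2:7  n3:7  n4:3  n5:0  n6:0.
Shift N→2, P→2.
Schedule M@1, N@2, O@1, P@2: n1:7  n2:7  n3:7  n4:7  n5:1  n6:0 — peak 7.

7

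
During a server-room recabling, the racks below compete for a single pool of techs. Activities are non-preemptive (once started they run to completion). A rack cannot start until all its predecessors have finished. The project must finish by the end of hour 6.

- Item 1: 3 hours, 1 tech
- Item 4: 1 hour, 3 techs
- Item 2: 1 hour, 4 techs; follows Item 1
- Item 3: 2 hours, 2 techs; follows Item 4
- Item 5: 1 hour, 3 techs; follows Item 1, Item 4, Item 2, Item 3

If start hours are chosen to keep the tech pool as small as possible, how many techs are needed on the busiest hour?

Schedule Item 1@1, Item 4@1, Item 2@4, Item 3@2, Item 5@5: h1:4  h2:3  h3:3  h4:4  h5:3  h6:0 — peak 4.
No arrangement of the 21 feasible schedules does better.

4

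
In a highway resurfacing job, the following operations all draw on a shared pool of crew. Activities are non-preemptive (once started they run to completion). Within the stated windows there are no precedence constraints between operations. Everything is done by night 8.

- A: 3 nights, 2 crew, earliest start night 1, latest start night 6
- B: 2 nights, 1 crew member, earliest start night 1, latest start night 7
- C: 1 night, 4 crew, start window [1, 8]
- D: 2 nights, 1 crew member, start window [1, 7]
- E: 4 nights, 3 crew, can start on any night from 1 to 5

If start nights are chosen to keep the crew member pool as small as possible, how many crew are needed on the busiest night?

Early-start (A@1, B@1, C@1, D@1, E@1) gives peak 11: n1:11  n2:7  n3:5  n4:3  n5:0  n6:0  n7:0  n8:0.
Shift C→4, E→5.
Schedule A@1, B@1, C@4, D@1, E@5: n1:4  n2:4  n3:2  n4:4  n5:3  n6:3  n7:3  n8:3 — peak 4.
Total crew member-nights = 26 over 8 nights ⇒ peak ≥ ⌈26/8⌉ = 4, so 4 is optimal.

4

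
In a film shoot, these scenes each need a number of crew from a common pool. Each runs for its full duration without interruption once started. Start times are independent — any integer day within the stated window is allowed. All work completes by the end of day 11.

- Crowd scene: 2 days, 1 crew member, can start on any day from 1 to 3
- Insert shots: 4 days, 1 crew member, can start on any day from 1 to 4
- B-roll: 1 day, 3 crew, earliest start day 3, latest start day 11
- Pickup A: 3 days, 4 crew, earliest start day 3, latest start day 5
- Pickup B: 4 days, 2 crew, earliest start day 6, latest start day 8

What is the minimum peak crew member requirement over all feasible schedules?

4

Early-start (Crowd scene@1, Insert shots@1, B-roll@3, Pickup A@3, Pickup B@6) gives peak 8: d1:2  d2:2  d3:8  d4:5  d5:4  d6:2  d7:2  d8:2  d9:2  d10:0  d11:0.
Shift Pickup A→5, Pickup B→8.
Schedule Crowd scene@1, Insert shots@1, B-roll@3, Pickup A@5, Pickup B@8: d1:2  d2:2  d3:4  d4:1  d5:4  d6:4  d7:4  d8:2  d9:2  d10:2  d11:2 — peak 4.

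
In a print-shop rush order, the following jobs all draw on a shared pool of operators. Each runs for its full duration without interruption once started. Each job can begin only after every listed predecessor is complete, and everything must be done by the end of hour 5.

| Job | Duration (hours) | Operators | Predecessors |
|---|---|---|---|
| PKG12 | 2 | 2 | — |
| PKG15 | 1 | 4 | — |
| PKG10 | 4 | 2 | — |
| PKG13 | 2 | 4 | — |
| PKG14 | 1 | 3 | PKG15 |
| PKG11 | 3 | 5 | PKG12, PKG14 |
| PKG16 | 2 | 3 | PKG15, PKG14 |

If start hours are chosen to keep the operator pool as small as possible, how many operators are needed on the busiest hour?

Early-start (PKG12@1, PKG15@1, PKG10@1, PKG13@1, PKG14@2, PKG11@3, PKG16@3) gives peak 12: h1:12  h2:11  h3:10  h4:10  h5:5.
Shift PKG13→2, PKG16→4.
Schedule PKG12@1, PKG15@1, PKG10@1, PKG13@2, PKG14@2, PKG11@3, PKG16@4: h1:8  h2:11  h3:11  h4:10  h5:8 — peak 11.
No arrangement of the 16 feasible schedules does better.

11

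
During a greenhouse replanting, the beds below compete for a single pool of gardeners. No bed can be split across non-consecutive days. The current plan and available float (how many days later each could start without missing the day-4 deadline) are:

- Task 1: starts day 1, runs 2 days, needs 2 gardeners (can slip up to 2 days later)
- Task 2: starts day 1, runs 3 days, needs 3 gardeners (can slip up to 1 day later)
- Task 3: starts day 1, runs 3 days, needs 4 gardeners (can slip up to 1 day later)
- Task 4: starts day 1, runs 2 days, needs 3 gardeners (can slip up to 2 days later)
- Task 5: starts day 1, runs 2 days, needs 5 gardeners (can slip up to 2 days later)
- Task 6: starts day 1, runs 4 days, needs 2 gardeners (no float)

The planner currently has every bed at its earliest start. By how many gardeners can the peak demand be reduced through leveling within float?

Early-start peak: d1:19  d2:19  d3:9  d4:2 ⇒ 19.
Leveled (Task 1@1, Task 2@1, Task 3@1, Task 4@1, Task 5@3, Task 6@1): d1:14  d2:14  d3:14  d4:7 ⇒ 14.
Reduction 19 − 14 = 5.

5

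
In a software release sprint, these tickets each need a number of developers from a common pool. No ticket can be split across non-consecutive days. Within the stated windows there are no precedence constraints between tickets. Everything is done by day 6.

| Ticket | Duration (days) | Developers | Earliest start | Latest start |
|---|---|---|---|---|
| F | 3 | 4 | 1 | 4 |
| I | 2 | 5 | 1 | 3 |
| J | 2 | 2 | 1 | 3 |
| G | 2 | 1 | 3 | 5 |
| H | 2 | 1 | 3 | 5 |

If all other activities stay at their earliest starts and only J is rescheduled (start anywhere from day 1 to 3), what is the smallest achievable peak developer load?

J@1: d1:11  d2:11  d3:6  d4:2  d5:0  d6:0 → peak 11
J@2: d1:9  d2:11  d3:8  d4:2  d5:0  d6:0 → peak 11
J@3: d1:9  d2:9  d3:8  d4:4  d5:0  d6:0 → peak 9
Best is J@3, peak 9.

9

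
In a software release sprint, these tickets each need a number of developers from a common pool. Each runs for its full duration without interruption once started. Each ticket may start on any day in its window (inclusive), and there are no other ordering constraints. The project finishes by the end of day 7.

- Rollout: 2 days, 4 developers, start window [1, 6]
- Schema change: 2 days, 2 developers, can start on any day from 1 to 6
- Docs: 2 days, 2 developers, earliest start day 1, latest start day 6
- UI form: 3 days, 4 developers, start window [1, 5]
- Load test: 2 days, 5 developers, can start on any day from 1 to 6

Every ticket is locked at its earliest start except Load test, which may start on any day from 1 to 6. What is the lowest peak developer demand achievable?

12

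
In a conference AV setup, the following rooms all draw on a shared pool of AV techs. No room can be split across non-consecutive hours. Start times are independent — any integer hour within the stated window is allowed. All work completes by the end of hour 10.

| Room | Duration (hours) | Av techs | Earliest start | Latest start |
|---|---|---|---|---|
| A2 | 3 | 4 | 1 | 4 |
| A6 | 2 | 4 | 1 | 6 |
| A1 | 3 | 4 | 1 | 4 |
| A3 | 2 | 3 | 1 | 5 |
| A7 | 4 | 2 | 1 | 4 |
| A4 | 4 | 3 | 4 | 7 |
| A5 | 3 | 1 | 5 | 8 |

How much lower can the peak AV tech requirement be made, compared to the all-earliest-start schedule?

Early-start peak: h1:17  h2:17  h3:10  h4:5  h5:4  h6:4  h7:4  h8:0  h9:0  h10:0 ⇒ 17.
Leveled (A2@1, A6@1, A1@3, A3@4, A7@4, A4@6, A5@6): h1:8  h2:8  h3:8  h4:9  h5:9  h6:6  h7:6  h8:4  h9:3  h10:0 ⇒ 9.
Reduction 17 − 9 = 8.

8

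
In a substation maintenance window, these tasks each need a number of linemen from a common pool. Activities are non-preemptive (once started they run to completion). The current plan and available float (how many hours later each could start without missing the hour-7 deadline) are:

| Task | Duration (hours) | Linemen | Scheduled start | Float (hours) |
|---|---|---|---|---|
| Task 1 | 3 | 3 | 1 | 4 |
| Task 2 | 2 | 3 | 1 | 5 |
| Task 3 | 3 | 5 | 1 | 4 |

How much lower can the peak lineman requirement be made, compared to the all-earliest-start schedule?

5

Early-start peak: h1:11  h2:11  h3:8  h4:0  h5:0  h6:0  h7:0 ⇒ 11.
Leveled (Task 1@1, Task 2@1, Task 3@4): h1:6  h2:6  h3:3  h4:5  h5:5  h6:5  h7:0 ⇒ 6.
Reduction 11 − 6 = 5.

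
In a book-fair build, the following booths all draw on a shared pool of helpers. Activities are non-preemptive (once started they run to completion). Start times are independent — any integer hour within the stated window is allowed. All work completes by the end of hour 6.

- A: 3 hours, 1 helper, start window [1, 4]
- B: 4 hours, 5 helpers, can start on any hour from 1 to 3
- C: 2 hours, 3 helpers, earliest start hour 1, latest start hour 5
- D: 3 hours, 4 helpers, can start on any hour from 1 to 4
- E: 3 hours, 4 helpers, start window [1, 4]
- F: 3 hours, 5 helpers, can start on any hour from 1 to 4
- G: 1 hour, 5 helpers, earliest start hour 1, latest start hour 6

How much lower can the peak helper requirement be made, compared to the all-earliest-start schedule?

13

Early-start peak: h1:27  h2:22  h3:19  h4:5  h5:0  h6:0 ⇒ 27.
Leveled (A@1, B@1, C@1, D@1, E@3, F@4, G@5): h1:13  h2:13  h3:14  h4:14  h5:14  h6:5 ⇒ 14.
Reduction 27 − 14 = 13.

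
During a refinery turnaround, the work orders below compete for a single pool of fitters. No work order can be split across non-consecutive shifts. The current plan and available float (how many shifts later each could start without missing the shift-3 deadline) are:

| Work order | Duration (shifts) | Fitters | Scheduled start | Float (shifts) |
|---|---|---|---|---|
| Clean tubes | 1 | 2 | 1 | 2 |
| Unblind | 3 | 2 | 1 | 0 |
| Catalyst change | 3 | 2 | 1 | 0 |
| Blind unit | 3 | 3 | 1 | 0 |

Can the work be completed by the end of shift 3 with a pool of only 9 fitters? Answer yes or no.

Schedule Clean tubes@1, Unblind@1, Catalyst change@1, Blind unit@1: s1:9  s2:7  s3:7 — peak 9 ≤ 9.

yes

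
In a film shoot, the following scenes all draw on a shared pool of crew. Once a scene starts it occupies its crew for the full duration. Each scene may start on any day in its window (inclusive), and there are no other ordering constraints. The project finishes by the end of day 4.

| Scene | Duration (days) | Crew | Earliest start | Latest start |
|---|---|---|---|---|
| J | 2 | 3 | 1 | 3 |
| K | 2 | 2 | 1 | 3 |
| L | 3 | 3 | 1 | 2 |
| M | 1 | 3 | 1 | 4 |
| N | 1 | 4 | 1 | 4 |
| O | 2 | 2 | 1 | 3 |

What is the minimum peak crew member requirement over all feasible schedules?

8

Early-start (J@1, K@1, L@1, M@1, N@1, O@1) gives peak 17: d1:17  d2:10  d3:3  d4:0.
Shift M→3, N→4, O→3.
Schedule J@1, K@1, L@1, M@3, N@4, O@3: d1:8  d2:8  d3:8  d4:6 — peak 8.
Total crew member-days = 30 over 4 days ⇒ peak ≥ ⌈30/4⌉ = 8, so 8 is optimal.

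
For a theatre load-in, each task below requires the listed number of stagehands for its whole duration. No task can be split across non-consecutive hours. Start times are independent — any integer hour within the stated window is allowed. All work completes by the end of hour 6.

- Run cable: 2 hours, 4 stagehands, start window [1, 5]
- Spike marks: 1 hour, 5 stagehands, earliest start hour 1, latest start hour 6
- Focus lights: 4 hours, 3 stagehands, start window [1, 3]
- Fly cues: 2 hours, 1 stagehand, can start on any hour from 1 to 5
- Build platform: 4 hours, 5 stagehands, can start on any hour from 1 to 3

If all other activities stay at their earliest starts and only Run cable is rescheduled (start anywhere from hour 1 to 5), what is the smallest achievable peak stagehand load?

Run cable@1: h1:18  h2:13  h3:8  h4:8  h5:0  h6:0 → peak 18
Run cable@2: h1:14  h2:13  h3:12  h4:8  h5:0  h6:0 → peak 14
Run cable@3: h1:14  h2:9  h3:12  h4:12  h5:0  h6:0 → peak 14
Run cable@4: h1:14  h2:9  h3:8  h4:12  h5:4  h6:0 → peak 14
Run cable@5: h1:14  h2:9  h3:8  h4:8  h5:4  h6:4 → peak 14
Best is Run cable@2, peak 14.

14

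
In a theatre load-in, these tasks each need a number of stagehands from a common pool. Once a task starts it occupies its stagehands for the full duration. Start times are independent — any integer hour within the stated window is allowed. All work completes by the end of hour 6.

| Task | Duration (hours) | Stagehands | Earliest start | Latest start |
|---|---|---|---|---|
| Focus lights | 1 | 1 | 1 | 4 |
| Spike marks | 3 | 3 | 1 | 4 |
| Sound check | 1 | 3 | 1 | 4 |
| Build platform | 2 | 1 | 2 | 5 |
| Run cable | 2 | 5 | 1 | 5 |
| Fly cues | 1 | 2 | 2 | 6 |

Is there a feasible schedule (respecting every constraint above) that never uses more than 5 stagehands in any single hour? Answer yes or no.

Schedule Focus lights@1, Spike marks@1, Sound check@4, Build platform@2, Run cable@5, Fly cues@4: h1:4  h2:4  h3:4  h4:5  h5:5  h6:5 — peak 5 ≤ 5.

yes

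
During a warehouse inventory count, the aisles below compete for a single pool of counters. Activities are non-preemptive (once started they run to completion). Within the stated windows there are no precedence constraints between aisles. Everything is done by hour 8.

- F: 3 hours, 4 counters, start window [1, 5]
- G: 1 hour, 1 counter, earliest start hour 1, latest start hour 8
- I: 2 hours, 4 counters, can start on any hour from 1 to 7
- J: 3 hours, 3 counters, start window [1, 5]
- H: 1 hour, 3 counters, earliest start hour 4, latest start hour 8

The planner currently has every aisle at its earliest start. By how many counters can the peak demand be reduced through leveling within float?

Early-start peak: h1:12  h2:11  h3:7  h4:3  h5:0  h6:0  h7:0  h8:0 ⇒ 12.
Leveled (F@1, G@1, I@7, J@4, H@4): h1:5  h2:4  h3:4  h4:6  h5:3  h6:3  h7:4  h8:4 ⇒ 6.
Reduction 12 − 6 = 6.

6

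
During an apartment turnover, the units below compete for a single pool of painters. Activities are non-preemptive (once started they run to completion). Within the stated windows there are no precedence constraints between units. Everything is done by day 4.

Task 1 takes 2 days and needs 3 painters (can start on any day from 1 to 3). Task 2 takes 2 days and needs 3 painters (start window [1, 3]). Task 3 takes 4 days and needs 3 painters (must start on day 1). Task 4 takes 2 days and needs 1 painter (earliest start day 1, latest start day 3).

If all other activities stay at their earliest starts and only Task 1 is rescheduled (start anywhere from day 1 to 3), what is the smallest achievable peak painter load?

Task 1@1: d1:10  d2:10  d3:3  d4:3 → peak 10
Task 1@2: d1:7  d2:10  d3:6  d4:3 → peak 10
Task 1@3: d1:7  d2:7  d3:6  d4:6 → peak 7
Best is Task 1@3, peak 7.

7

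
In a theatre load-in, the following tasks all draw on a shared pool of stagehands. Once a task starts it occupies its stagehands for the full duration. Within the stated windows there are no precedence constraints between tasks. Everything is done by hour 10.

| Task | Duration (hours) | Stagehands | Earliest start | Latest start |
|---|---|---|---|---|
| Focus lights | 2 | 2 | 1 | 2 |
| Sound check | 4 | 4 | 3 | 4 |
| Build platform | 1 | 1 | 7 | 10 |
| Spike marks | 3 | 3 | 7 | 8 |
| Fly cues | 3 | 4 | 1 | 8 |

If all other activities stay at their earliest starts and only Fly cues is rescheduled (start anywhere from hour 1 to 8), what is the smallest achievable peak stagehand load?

Fly cues@1: h1:6  h2:6  h3:8  h4:4  h5:4  h6:4  h7:4  h8:3  h9:3  h10:0 → peak 8
Fly cues@2: h1:2  h2:6  h3:8  h4:8  h5:4  h6:4  h7:4  h8:3  h9:3  h10:0 → peak 8
Fly cues@3: h1:2  h2:2  h3:8  h4:8  h5:8  h6:4  h7:4  h8:3  h9:3  h10:0 → peak 8
Fly cues@4: h1:2  h2:2  h3:4  h4:8  h5:8  h6:8  h7:4  h8:3  h9:3  h10:0 → peak 8
Fly cues@5: h1:2  h2:2  h3:4  h4:4  h5:8  h6:8  h7:8  h8:3  h9:3  h10:0 → peak 8
Fly cues@6: h1:2  h2:2  h3:4  h4:4  h5:4  h6:8  h7:8  h8:7  h9:3  h10:0 → peak 8
Fly cues@7: h1:2  h2:2  h3:4  h4:4  h5:4  h6:4  h7:8  h8:7  h9:7  h10:0 → peak 8
Fly cues@8: h1:2  h2:2  h3:4  h4:4  h5:4  h6:4  h7:4  h8:7  h9:7  h10:4 → peak 7
Best is Fly cues@8, peak 7.

7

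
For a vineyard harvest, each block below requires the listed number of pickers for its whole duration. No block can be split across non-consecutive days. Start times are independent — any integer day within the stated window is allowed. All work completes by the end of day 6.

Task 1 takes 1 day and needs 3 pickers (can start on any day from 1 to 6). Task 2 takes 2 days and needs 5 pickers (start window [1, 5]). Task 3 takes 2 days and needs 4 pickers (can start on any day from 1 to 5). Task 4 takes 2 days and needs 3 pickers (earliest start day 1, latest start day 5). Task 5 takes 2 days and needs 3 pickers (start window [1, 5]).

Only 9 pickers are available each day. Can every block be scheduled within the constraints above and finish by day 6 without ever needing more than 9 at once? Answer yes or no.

yes

Schedule Task 1@1, Task 2@3, Task 3@1, Task 4@5, Task 5@5: d1:7  d2:4  d3:5  d4:5  d5:6  d6:6 — peak 7 ≤ 9.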